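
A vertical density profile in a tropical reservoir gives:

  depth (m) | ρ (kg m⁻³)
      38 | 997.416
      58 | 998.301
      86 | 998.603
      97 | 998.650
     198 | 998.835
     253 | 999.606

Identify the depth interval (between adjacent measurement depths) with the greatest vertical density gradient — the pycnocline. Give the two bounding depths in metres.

Compute the density gradient over each adjacent pair:
  38–58 m: Δρ/Δz = 0.885/20 = 0.044 kg m⁻⁴
  58–86 m: Δρ/Δz = 0.302/28 = 0.011 kg m⁻⁴
  86–97 m: Δρ/Δz = 0.047/11 = 4.3 × 10⁻³ kg m⁻⁴
  97–198 m: Δρ/Δz = 0.185/101 = 1.8 × 10⁻³ kg m⁻⁴
  198–253 m: Δρ/Δz = 0.771/55 = 0.014 kg m⁻⁴
The largest gradient is in the 38–58 m interval — the pycnocline.

38–58 m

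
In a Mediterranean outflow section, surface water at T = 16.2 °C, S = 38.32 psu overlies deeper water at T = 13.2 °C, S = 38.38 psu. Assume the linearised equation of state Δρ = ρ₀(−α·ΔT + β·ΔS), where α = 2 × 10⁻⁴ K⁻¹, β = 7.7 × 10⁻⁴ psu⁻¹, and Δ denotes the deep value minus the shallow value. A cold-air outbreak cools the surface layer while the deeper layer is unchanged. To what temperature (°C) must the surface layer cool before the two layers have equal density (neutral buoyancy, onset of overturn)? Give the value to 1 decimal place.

Neutral buoyancy requires Δρ = 0, i.e. −α(T_deep − T_surf′) + β(S_deep − S_surf) = 0.
T_surf′ = T_deep − (β/α)·ΔS = 13.2 − (7.7 × 10⁻⁴/2 × 10⁻⁴)·(+0.06) = 12.969 °C.
Cooling required: 16.2 − (12.969) = 3.231 °C.

13.0 °C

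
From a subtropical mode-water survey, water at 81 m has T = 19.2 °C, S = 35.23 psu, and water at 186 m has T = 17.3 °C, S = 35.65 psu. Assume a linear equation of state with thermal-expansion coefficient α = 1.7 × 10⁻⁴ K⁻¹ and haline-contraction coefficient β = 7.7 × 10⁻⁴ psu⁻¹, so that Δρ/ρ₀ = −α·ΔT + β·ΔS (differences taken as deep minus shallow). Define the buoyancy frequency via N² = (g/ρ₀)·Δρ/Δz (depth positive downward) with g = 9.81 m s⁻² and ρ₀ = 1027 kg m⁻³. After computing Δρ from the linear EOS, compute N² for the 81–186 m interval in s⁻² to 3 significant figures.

ΔT = -1.9 K, ΔS = +0.42 psu (deep − shallow).
Δρ/ρ₀ = −αΔT + βΔS = 3.23 × 10⁻⁴ + 3.234 × 10⁻⁴ = 6.464 × 10⁻⁴, so Δρ ≈ 0.6639 kg m⁻³.
N² = (g/ρ₀)·Δρ/Δz = g·(Δρ/ρ₀)/Δz = 9.81 × 6.464 × 10⁻⁴ / 105 = 6.0392 × 10⁻⁵ s⁻² ≈ 6.04 × 10⁻⁵ s⁻².

6.04 × 10⁻⁵ s⁻²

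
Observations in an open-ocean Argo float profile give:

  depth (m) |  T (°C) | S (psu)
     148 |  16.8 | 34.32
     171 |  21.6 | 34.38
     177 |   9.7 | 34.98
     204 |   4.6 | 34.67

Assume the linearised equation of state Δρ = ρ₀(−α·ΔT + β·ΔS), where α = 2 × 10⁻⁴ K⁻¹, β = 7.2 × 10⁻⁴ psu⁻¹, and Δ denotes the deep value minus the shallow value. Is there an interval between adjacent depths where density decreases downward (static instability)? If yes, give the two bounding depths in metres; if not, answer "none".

Evaluate Δρ/ρ₀ = −αΔT + βΔS across each adjacent pair:
  148–171 m: −αΔT+βΔS = −(2 × 10⁻⁴)(+4.8)+(7.2 × 10⁻⁴)(+0.06) = -9.2 × 10⁻⁴ → UNSTABLE
  171–177 m: −αΔT+βΔS = −(2 × 10⁻⁴)(-11.9)+(7.2 × 10⁻⁴)(+0.60) = 2.8 × 10⁻³ → stable
  177–204 m: −αΔT+βΔS = −(2 × 10⁻⁴)(-5.1)+(7.2 × 10⁻⁴)(-0.31) = 8.0 × 10⁻⁴ → stable
The 148–171 m interval has Δρ < 0: lighter water underlies denser water.

148–171 m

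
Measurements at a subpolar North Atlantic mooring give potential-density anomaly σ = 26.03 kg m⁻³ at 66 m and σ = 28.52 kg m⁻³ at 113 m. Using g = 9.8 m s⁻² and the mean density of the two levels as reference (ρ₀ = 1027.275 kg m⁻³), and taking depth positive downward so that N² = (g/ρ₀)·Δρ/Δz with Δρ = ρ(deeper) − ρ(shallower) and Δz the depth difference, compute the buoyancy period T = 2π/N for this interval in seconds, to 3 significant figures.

Δρ = 1028.52 − 1026.03 = 2.49 kg m⁻³ over Δz = 113 − 66 = 47 m.
N² = (9.8/1027.275) × (2.49/47) = 5.0541 × 10⁻⁴ s⁻².
N = √(5.0541 × 10⁻⁴) = 0.022481 rad s⁻¹, so T = 2π/N = 279.49 s ≈ 279 s.

279 s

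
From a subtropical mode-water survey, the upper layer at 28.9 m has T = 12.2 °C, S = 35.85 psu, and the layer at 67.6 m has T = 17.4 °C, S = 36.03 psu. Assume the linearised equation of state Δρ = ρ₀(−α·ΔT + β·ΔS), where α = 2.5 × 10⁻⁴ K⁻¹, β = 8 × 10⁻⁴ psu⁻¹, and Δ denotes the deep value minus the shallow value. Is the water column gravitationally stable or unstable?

unstable

ΔT = 17.4 − 12.2 = +5.2 K and ΔS = 36.03 − 35.85 = +0.18 psu (deep − shallow).
−αΔT = -1.30 × 10⁻³; βΔS = 1.44 × 10⁻⁴; sum Δρ/ρ₀ = -1.156 × 10⁻³.
Δρ/ρ₀ < 0, so Δρ < 0: deeper water is lighter → statically unstable; the column would overturn.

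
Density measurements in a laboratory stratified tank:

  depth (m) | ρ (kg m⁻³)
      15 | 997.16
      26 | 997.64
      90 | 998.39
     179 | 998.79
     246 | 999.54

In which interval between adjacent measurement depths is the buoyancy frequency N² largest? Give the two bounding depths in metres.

15–26 m

Compute the density gradient over each adjacent pair:
  15–26 m: Δρ/Δz = 0.48/11 = 0.044 kg m⁻⁴
  26–90 m: Δρ/Δz = 0.75/64 = 0.012 kg m⁻⁴
  90–179 m: Δρ/Δz = 0.40/89 = 4.5 × 10⁻³ kg m⁻⁴
  179–246 m: Δρ/Δz = 0.75/67 = 0.011 kg m⁻⁴
The largest gradient is in the 15–26 m interval — the pycnocline.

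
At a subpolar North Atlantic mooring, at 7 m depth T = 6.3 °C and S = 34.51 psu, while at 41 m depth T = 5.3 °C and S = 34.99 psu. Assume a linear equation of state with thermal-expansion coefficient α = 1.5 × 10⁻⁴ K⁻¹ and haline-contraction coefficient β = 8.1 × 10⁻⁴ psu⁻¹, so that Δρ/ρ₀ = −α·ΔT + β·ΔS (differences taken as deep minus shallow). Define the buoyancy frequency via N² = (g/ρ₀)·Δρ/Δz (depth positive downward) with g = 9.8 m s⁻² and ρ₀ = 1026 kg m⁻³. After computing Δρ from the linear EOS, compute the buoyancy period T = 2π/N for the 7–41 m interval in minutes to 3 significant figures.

8.40 min

ΔT = -1.0 K, ΔS = +0.48 psu (deep − shallow).
Δρ/ρ₀ = −αΔT + βΔS = 1.50 × 10⁻⁴ + 3.888 × 10⁻⁴ = 5.388 × 10⁻⁴, so Δρ ≈ 0.5528 kg m⁻³.
N² = (g/ρ₀)·Δρ/Δz = g·(Δρ/ρ₀)/Δz = 9.8 × 5.388 × 10⁻⁴ / 34 = 1.5530 × 10⁻⁴ s⁻².
N = √(1.5530 × 10⁻⁴) = 0.012462 rad s⁻¹ → T = 2π/N = 504.19 s = 8.4032 min ≈ 8.40 min.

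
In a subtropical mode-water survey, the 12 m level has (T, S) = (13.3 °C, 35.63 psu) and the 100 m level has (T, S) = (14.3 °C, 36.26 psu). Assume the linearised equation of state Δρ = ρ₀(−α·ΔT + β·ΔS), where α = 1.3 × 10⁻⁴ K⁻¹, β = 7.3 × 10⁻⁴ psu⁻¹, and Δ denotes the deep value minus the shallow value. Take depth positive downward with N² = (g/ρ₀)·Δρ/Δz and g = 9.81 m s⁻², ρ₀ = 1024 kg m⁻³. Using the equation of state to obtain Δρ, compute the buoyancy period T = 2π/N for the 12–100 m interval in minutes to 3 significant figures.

ΔT = +1.0 K, ΔS = +0.63 psu (deep − shallow).
Δρ/ρ₀ = −αΔT + βΔS = -1.30 × 10⁻⁴ + 4.599 × 10⁻⁴ = 3.299 × 10⁻⁴, so Δρ ≈ 0.3378 kg m⁻³.
N² = (g/ρ₀)·Δρ/Δz = g·(Δρ/ρ₀)/Δz = 9.81 × 3.299 × 10⁻⁴ / 88 = 3.6776 × 10⁻⁵ s⁻².
N = √(3.6776 × 10⁻⁵) = 6.0643 × 10⁻³ rad s⁻¹ → T = 2π/N = 1.0361 × 10³ s = 17.268 min ≈ 17.3 min.

17.3 min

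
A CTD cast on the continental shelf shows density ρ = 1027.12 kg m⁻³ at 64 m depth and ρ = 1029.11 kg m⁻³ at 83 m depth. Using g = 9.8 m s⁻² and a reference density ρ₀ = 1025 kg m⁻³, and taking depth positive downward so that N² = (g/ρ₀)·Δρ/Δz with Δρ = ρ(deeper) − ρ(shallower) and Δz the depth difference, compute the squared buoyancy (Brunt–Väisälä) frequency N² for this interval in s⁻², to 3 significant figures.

1.00 × 10⁻³ s⁻²

Δρ = 1029.11 − 1027.12 = 1.99 kg m⁻³ over Δz = 83 − 64 = 19 m.
N² = (9.8/1025) × (1.99/19) = 1.0014 × 10⁻³ s⁻² ≈ 1.00 × 10⁻³ s⁻².
N² > 0, so the interval is statically stable.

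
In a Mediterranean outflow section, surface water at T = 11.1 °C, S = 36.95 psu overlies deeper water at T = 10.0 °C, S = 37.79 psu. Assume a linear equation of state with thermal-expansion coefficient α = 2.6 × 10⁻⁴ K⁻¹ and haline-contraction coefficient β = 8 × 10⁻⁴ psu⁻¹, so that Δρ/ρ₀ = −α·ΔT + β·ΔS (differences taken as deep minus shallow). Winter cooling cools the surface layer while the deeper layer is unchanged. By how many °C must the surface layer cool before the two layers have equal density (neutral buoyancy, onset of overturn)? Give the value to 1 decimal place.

3.7 °C

Neutral buoyancy requires Δρ = 0, i.e. −α(T_deep − T_surf′) + β(S_deep − S_surf) = 0.
T_surf′ = T_deep − (β/α)·ΔS = 10.0 − (8 × 10⁻⁴/2.6 × 10⁻⁴)·(+0.84) = 7.415 °C.
Cooling required: 11.1 − (7.415) = 3.685 °C.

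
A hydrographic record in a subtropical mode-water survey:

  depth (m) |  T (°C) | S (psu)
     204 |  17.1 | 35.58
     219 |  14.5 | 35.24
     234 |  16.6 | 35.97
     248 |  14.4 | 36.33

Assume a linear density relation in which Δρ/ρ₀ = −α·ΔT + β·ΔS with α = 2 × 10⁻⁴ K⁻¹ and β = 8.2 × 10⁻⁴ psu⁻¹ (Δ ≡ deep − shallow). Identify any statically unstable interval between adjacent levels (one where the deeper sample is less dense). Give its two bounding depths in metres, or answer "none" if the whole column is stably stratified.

none

Evaluate Δρ/ρ₀ = −αΔT + βΔS across each adjacent pair:
  204–219 m: −αΔT+βΔS = −(2 × 10⁻⁴)(-2.6)+(8.2 × 10⁻⁴)(-0.34) = 2.4 × 10⁻⁴ → stable
  219–234 m: −αΔT+βΔS = −(2 × 10⁻⁴)(+2.1)+(8.2 × 10⁻⁴)(+0.73) = 1.8 × 10⁻⁴ → stable
  234–248 m: −αΔT+βΔS = −(2 × 10⁻⁴)(-2.2)+(8.2 × 10⁻⁴)(+0.36) = 7.4 × 10⁻⁴ → stable
Every interval has Δρ > 0: the column is stably stratified throughout.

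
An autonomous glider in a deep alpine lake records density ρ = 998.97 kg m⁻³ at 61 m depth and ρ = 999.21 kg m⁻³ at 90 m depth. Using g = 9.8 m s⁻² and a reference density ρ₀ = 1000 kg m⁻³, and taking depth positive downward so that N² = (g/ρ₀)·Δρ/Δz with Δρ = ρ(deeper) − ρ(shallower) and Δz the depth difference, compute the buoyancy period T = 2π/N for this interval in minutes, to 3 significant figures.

11.6 min

Δρ = 999.21 − 998.97 = 0.24 kg m⁻³ over Δz = 90 − 61 = 29 m.
N² = (9.8/1000) × (0.24/29) = 8.1103 × 10⁻⁵ s⁻².
N = √(8.1103 × 10⁻⁵) = 9.0057 × 10⁻³ rad s⁻¹, so T = 2π/N = 697.69 s = 11.628 min ≈ 11.6 min.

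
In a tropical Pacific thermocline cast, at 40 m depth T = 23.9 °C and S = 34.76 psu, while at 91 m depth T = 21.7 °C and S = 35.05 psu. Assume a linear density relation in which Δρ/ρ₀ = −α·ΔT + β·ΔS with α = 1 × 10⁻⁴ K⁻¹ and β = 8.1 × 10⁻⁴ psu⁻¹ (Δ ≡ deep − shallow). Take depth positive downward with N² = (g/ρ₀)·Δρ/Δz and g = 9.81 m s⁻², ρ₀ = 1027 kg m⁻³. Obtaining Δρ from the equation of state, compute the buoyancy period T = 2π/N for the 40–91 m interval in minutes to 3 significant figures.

ΔT = -2.2 K, ΔS = +0.29 psu (deep − shallow).
Δρ/ρ₀ = −αΔT + βΔS = 2.20 × 10⁻⁴ + 2.349 × 10⁻⁴ = 4.549 × 10⁻⁴, so Δρ ≈ 0.4672 kg m⁻³.
N² = (g/ρ₀)·Δρ/Δz = g·(Δρ/ρ₀)/Δz = 9.81 × 4.549 × 10⁻⁴ / 51 = 8.7501 × 10⁻⁵ s⁻².
N = √(8.7501 × 10⁻⁵) = 9.3542 × 10⁻³ rad s⁻¹ → T = 2π/N = 671.70 s = 11.195 min ≈ 11.2 min.

11.2 min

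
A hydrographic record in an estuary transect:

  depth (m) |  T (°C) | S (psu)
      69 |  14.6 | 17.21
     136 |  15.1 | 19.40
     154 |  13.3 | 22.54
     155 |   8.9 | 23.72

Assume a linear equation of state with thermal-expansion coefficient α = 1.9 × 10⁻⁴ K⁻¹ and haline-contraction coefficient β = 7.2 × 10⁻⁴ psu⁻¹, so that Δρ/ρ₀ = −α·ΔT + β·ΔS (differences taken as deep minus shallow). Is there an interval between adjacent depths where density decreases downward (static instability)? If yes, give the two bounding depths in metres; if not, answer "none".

Evaluate Δρ/ρ₀ = −αΔT + βΔS across each adjacent pair:
  69–136 m: −αΔT+βΔS = −(1.9 × 10⁻⁴)(+0.5)+(7.2 × 10⁻⁴)(+2.19) = 1.5 × 10⁻³ → stable
  136–154 m: −αΔT+βΔS = −(1.9 × 10⁻⁴)(-1.8)+(7.2 × 10⁻⁴)(+3.14) = 2.6 × 10⁻³ → stable
  154–155 m: −αΔT+βΔS = −(1.9 × 10⁻⁴)(-4.4)+(7.2 × 10⁻⁴)(+1.18) = 1.7 × 10⁻³ → stable
Every interval has Δρ > 0: the column is stably stratified throughout.

none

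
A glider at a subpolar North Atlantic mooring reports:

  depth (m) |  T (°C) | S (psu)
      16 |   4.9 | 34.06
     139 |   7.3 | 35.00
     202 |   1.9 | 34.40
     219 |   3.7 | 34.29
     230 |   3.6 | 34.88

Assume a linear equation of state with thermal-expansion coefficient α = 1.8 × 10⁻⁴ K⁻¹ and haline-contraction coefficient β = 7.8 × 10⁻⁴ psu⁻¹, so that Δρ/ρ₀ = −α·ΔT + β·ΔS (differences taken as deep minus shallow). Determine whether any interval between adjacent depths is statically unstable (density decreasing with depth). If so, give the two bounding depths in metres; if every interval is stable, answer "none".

Evaluate Δρ/ρ₀ = −αΔT + βΔS across each adjacent pair:
  16–139 m: −αΔT+βΔS = −(1.8 × 10⁻⁴)(+2.4)+(7.8 × 10⁻⁴)(+0.94) = 3.0 × 10⁻⁴ → stable
  139–202 m: −αΔT+βΔS = −(1.8 × 10⁻⁴)(-5.4)+(7.8 × 10⁻⁴)(-0.60) = 5.0 × 10⁻⁴ → stable
  202–219 m: −αΔT+βΔS = −(1.8 × 10⁻⁴)(+1.8)+(7.8 × 10⁻⁴)(-0.11) = -4.1 × 10⁻⁴ → UNSTABLE
  219–230 m: −αΔT+βΔS = −(1.8 × 10⁻⁴)(-0.1)+(7.8 × 10⁻⁴)(+0.59) = 4.8 × 10⁻⁴ → stable
The 202–219 m interval has Δρ < 0: lighter water underlies denser water.

202–219 m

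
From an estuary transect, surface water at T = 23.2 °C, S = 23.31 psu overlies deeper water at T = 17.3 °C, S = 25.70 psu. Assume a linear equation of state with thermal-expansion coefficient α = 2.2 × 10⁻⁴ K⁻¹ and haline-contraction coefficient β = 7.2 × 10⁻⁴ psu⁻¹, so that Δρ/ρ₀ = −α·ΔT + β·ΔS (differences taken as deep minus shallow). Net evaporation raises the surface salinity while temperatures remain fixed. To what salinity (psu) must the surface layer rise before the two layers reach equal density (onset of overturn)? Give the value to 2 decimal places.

27.50 psu

Neutral buoyancy requires −α(T_deep − T_surf) + β(S_deep − S_surf′) = 0.
S_surf′ = S_deep − (α/β)·ΔT = 25.70 − (2.2 × 10⁻⁴/7.2 × 10⁻⁴)·(-5.9) = 27.5028 psu.
Increase required: 27.5028 − 23.31 = 4.1928 psu.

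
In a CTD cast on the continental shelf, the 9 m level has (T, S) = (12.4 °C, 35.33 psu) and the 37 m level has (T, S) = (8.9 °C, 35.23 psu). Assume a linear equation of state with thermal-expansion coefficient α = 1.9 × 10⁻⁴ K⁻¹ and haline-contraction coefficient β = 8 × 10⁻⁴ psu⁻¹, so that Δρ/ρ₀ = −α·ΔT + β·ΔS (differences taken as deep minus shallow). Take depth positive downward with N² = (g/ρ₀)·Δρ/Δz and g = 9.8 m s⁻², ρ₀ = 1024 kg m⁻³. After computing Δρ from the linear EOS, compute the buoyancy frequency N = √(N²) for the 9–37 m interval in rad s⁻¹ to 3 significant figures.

ΔT = -3.5 K, ΔS = -0.10 psu (deep − shallow).
Δρ/ρ₀ = −αΔT + βΔS = 6.65 × 10⁻⁴ − 8.00 × 10⁻⁵ = 5.85 × 10⁻⁴, so Δρ ≈ 0.5990 kg m⁻³.
N² = (g/ρ₀)·Δρ/Δz = g·(Δρ/ρ₀)/Δz = 9.8 × 5.85 × 10⁻⁴ / 28 = 2.0475 × 10⁻⁴ s⁻².
N = √(2.0475 × 10⁻⁴) = 0.014309 rad s⁻¹ ≈ 0.0143 rad s⁻¹.

0.0143 rad s⁻¹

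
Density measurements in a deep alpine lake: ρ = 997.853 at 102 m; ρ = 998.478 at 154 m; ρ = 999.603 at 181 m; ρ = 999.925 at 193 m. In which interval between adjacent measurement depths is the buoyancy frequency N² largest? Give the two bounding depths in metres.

Compute the density gradient over each adjacent pair:
  102–154 m: Δρ/Δz = 0.625/52 = 0.012 kg m⁻⁴
  154–181 m: Δρ/Δz = 1.125/27 = 0.042 kg m⁻⁴
  181–193 m: Δρ/Δz = 0.322/12 = 0.027 kg m⁻⁴
The largest gradient is in the 154–181 m interval — the pycnocline.

154–181 m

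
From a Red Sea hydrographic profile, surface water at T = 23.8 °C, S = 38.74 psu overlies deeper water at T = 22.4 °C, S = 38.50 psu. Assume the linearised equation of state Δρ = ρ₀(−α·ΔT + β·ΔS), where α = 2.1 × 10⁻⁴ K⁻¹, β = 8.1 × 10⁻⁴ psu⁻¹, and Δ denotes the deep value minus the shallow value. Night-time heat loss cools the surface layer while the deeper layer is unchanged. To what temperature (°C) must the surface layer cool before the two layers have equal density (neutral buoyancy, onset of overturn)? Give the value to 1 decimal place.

23.3 °C

Neutral buoyancy requires Δρ = 0, i.e. −α(T_deep − T_surf′) + β(S_deep − S_surf) = 0.
T_surf′ = T_deep − (β/α)·ΔS = 22.4 − (8.1 × 10⁻⁴/2.1 × 10⁻⁴)·(-0.24) = 23.326 °C.
Cooling required: 23.8 − (23.326) = 0.474 °C.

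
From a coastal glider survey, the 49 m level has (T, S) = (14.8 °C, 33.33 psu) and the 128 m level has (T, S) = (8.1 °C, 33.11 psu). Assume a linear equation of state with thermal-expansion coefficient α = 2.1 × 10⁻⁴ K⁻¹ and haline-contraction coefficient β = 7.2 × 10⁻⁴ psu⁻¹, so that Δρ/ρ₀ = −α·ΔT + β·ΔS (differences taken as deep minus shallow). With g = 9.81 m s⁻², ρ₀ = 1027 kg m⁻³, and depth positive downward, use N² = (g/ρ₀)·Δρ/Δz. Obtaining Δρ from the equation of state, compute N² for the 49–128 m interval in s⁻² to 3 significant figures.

1.55 × 10⁻⁴ s⁻²

ΔT = -6.7 K, ΔS = -0.22 psu (deep − shallow).
Δρ/ρ₀ = −αΔT + βΔS = 1.407 × 10⁻³ − 1.584 × 10⁻⁴ = 1.2486 × 10⁻³, so Δρ ≈ 1.282 kg m⁻³.
N² = (g/ρ₀)·Δρ/Δz = g·(Δρ/ρ₀)/Δz = 9.81 × 1.2486 × 10⁻³ / 79 = 1.5505 × 10⁻⁴ s⁻² ≈ 1.55 × 10⁻⁴ s⁻².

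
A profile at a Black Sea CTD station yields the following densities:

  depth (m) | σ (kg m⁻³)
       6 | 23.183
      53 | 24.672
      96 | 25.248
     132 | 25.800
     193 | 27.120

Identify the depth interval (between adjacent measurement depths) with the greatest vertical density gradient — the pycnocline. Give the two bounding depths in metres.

6–53 m

Compute the density gradient over each adjacent pair:
  6–53 m: Δρ/Δz = 1.489/47 = 0.032 kg m⁻⁴
  53–96 m: Δρ/Δz = 0.576/43 = 0.013 kg m⁻⁴
  96–132 m: Δρ/Δz = 0.552/36 = 0.015 kg m⁻⁴
  132–193 m: Δρ/Δz = 1.320/61 = 0.022 kg m⁻⁴
The largest gradient is in the 6–53 m interval — the pycnocline.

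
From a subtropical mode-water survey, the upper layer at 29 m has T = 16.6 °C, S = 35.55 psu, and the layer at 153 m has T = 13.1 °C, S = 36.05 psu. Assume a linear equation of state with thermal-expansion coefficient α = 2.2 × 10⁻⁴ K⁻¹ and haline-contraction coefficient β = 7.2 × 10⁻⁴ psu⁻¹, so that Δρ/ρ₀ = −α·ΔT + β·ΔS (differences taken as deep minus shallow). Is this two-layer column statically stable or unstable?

stable

ΔT = 13.1 − 16.6 = -3.5 K and ΔS = 36.05 − 35.55 = +0.50 psu (deep − shallow).
−αΔT = 7.70 × 10⁻⁴; βΔS = 3.60 × 10⁻⁴; sum Δρ/ρ₀ = 1.13 × 10⁻³.
Δρ/ρ₀ > 0, so Δρ > 0: deeper water is denser → statically stable.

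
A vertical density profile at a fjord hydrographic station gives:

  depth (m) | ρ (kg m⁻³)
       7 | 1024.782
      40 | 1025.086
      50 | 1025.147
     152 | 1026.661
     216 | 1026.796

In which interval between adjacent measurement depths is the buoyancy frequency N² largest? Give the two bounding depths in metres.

Compute the density gradient over each adjacent pair:
  7–40 m: Δρ/Δz = 0.304/33 = 9.2 × 10⁻³ kg m⁻⁴
  40–50 m: Δρ/Δz = 0.061/10 = 6.1 × 10⁻³ kg m⁻⁴
  50–152 m: Δρ/Δz = 1.514/102 = 0.015 kg m⁻⁴
  152–216 m: Δρ/Δz = 0.135/64 = 2.1 × 10⁻³ kg m⁻⁴
The largest gradient is in the 50–152 m interval — the pycnocline.

50–152 m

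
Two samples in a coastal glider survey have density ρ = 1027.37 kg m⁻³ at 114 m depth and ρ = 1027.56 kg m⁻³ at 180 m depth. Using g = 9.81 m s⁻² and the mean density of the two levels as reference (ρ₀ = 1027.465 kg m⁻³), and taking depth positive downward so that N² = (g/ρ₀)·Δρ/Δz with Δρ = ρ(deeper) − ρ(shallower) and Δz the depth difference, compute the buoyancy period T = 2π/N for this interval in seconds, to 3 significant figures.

Δρ = 1027.56 − 1027.37 = 0.19 kg m⁻³ over Δz = 180 − 114 = 66 m.
N² = (9.81/1027.465) × (0.19/66) = 2.7486 × 10⁻⁵ s⁻².
N = √(2.7486 × 10⁻⁵) = 5.2427 × 10⁻³ rad s⁻¹, so T = 2π/N = 1.1985 × 10³ s ≈ 1.20 × 10³ s.

1.20 × 10³ s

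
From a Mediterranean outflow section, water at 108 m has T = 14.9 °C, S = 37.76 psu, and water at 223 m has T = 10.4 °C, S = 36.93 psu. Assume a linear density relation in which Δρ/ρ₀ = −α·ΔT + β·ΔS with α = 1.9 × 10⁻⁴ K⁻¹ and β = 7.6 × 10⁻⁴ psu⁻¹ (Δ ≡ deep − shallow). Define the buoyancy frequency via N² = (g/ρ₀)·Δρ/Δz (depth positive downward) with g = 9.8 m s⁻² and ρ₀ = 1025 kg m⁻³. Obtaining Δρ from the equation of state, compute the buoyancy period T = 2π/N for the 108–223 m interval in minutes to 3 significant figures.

24.0 min

ΔT = -4.5 K, ΔS = -0.83 psu (deep − shallow).
Δρ/ρ₀ = −αΔT + βΔS = 8.55 × 10⁻⁴ − 6.308 × 10⁻⁴ = 2.242 × 10⁻⁴, so Δρ ≈ 0.2298 kg m⁻³.
N² = (g/ρ₀)·Δρ/Δz = g·(Δρ/ρ₀)/Δz = 9.8 × 2.242 × 10⁻⁴ / 115 = 1.9106 × 10⁻⁵ s⁻².
N = √(1.9106 × 10⁻⁵) = 4.3710 × 10⁻³ rad s⁻¹ → T = 2π/N = 1.4375 × 10³ s = 23.958 min ≈ 24.0 min.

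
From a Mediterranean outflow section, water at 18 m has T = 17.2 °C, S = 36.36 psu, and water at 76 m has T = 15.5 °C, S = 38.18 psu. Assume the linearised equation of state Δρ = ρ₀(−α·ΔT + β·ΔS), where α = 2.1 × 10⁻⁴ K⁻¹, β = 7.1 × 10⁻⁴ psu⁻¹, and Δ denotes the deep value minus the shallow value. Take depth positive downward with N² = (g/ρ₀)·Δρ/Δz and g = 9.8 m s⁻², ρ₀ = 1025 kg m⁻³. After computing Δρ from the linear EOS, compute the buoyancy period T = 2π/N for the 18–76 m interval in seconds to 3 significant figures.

ΔT = -1.7 K, ΔS = +1.82 psu (deep − shallow).
Δρ/ρ₀ = −αΔT + βΔS = 3.57 × 10⁻⁴ + 1.2922 × 10⁻³ = 1.6492 × 10⁻³, so Δρ ≈ 1.690 kg m⁻³.
N² = (g/ρ₀)·Δρ/Δz = g·(Δρ/ρ₀)/Δz = 9.8 × 1.6492 × 10⁻³ / 58 = 2.7866 × 10⁻⁴ s⁻².
N = √(2.7866 × 10⁻⁴) = 0.016693 rad s⁻¹ → T = 2π/N = 376.40 s ≈ 376 s.

376 s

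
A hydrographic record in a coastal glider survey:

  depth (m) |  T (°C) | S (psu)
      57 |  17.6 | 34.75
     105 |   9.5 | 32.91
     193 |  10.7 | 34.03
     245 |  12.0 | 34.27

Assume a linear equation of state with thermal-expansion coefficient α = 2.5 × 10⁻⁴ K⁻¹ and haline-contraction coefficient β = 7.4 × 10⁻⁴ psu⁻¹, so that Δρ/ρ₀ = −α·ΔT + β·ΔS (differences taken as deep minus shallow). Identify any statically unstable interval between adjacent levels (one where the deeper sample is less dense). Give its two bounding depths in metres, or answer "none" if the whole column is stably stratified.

193–245 m

Evaluate Δρ/ρ₀ = −αΔT + βΔS across each adjacent pair:
  57–105 m: −αΔT+βΔS = −(2.5 × 10⁻⁴)(-8.1)+(7.4 × 10⁻⁴)(-1.84) = 6.6 × 10⁻⁴ → stable
  105–193 m: −αΔT+βΔS = −(2.5 × 10⁻⁴)(+1.2)+(7.4 × 10⁻⁴)(+1.12) = 5.3 × 10⁻⁴ → stable
  193–245 m: −αΔT+βΔS = −(2.5 × 10⁻⁴)(+1.3)+(7.4 × 10⁻⁴)(+0.24) = -1.5 × 10⁻⁴ → UNSTABLE
The 193–245 m interval has Δρ < 0: lighter water underlies denser water.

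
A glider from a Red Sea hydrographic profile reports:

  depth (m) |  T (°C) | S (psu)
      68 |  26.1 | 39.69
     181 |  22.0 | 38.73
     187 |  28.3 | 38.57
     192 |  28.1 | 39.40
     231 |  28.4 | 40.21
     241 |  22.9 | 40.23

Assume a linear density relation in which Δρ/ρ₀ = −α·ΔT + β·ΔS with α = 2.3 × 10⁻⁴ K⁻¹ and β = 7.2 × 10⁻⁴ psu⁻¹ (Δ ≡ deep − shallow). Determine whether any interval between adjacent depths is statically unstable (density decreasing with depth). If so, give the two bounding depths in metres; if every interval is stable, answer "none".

181–187 m

Evaluate Δρ/ρ₀ = −αΔT + βΔS across each adjacent pair:
  68–181 m: −αΔT+βΔS = −(2.3 × 10⁻⁴)(-4.1)+(7.2 × 10⁻⁴)(-0.96) = 2.5 × 10⁻⁴ → stable
  181–187 m: −αΔT+βΔS = −(2.3 × 10⁻⁴)(+6.3)+(7.2 × 10⁻⁴)(-0.16) = -1.6 × 10⁻³ → UNSTABLE
  187–192 m: −αΔT+βΔS = −(2.3 × 10⁻⁴)(-0.2)+(7.2 × 10⁻⁴)(+0.83) = 6.4 × 10⁻⁴ → stable
  192–231 m: −αΔT+βΔS = −(2.3 × 10⁻⁴)(+0.3)+(7.2 × 10⁻⁴)(+0.81) = 5.1 × 10⁻⁴ → stable
  231–241 m: −αΔT+βΔS = −(2.3 × 10⁻⁴)(-5.5)+(7.2 × 10⁻⁴)(+0.02) = 1.3 × 10⁻³ → stable
The 181–187 m interval has Δρ < 0: lighter water underlies denser water.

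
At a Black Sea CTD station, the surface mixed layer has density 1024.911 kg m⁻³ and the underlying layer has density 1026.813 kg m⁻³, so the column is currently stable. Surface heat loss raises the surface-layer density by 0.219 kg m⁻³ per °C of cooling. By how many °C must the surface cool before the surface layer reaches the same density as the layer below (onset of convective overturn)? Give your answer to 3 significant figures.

8.68 °C

Density deficit of the surface layer: 1026.813 − 1024.911 = 1.902 kg m⁻³.
Required change = 1.902 / 0.219 = 8.68 °C.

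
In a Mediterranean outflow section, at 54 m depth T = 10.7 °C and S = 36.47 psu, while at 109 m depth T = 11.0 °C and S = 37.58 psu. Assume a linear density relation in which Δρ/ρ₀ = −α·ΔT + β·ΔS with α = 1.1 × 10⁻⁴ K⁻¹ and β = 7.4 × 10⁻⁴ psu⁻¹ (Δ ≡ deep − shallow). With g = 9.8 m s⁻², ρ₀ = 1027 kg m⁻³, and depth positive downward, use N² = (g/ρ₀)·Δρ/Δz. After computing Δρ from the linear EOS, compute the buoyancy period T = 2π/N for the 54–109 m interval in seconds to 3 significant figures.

ΔT = +0.3 K, ΔS = +1.11 psu (deep − shallow).
Δρ/ρ₀ = −αΔT + βΔS = -3.30 × 10⁻⁵ + 8.214 × 10⁻⁴ = 7.884 × 10⁻⁴, so Δρ ≈ 0.8097 kg m⁻³.
N² = (g/ρ₀)·Δρ/Δz = g·(Δρ/ρ₀)/Δz = 9.8 × 7.884 × 10⁻⁴ / 55 = 1.4048 × 10⁻⁴ s⁻².
N = √(1.4048 × 10⁻⁴) = 0.011852 rad s⁻¹ → T = 2π/N = 530.14 s ≈ 530 s.

530 s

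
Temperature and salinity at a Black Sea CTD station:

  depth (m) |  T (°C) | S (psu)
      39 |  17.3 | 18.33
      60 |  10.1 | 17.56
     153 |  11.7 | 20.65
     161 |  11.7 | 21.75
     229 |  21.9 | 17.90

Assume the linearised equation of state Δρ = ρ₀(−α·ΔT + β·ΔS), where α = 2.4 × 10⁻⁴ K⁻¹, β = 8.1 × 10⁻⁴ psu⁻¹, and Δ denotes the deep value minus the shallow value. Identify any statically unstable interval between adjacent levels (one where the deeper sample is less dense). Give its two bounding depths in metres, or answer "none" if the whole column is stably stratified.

161–229 m

Evaluate Δρ/ρ₀ = −αΔT + βΔS across each adjacent pair:
  39–60 m: −αΔT+βΔS = −(2.4 × 10⁻⁴)(-7.2)+(8.1 × 10⁻⁴)(-0.77) = 1.1 × 10⁻³ → stable
  60–153 m: −αΔT+βΔS = −(2.4 × 10⁻⁴)(+1.6)+(8.1 × 10⁻⁴)(+3.09) = 2.1 × 10⁻³ → stable
  153–161 m: −αΔT+βΔS = −(2.4 × 10⁻⁴)(+0.0)+(8.1 × 10⁻⁴)(+1.10) = 8.9 × 10⁻⁴ → stable
  161–229 m: −αΔT+βΔS = −(2.4 × 10⁻⁴)(+10.2)+(8.1 × 10⁻⁴)(-3.85) = -5.6 × 10⁻³ → UNSTABLE
The 161–229 m interval has Δρ < 0: lighter water underlies denser water.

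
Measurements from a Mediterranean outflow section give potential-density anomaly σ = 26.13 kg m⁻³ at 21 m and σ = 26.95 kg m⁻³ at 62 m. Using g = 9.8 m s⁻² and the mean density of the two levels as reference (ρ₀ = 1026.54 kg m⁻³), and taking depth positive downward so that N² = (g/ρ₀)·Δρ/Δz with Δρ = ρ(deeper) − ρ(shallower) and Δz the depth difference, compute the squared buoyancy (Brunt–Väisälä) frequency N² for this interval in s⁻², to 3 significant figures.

Δρ = 1026.95 − 1026.13 = 0.82 kg m⁻³ over Δz = 62 − 21 = 41 m.
N² = (9.8/1026.54) × (0.82/41) = 1.9093 × 10⁻⁴ s⁻² ≈ 1.91 × 10⁻⁴ s⁻².
N² > 0, so the interval is statically stable.

1.91 × 10⁻⁴ s⁻²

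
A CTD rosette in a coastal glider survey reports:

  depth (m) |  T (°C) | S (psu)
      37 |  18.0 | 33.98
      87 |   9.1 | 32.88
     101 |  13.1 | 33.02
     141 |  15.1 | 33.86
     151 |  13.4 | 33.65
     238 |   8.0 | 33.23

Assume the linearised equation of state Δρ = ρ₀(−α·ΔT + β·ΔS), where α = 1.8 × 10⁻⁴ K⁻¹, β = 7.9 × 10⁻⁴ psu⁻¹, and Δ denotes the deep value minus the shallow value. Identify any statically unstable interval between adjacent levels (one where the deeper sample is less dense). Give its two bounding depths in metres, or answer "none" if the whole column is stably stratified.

Evaluate Δρ/ρ₀ = −αΔT + βΔS across each adjacent pair:
  37–87 m: −αΔT+βΔS = −(1.8 × 10⁻⁴)(-8.9)+(7.9 × 10⁻⁴)(-1.10) = 7.3 × 10⁻⁴ → stable
  87–101 m: −αΔT+βΔS = −(1.8 × 10⁻⁴)(+4.0)+(7.9 × 10⁻⁴)(+0.14) = -6.1 × 10⁻⁴ → UNSTABLE
  101–141 m: −αΔT+βΔS = −(1.8 × 10⁻⁴)(+2.0)+(7.9 × 10⁻⁴)(+0.84) = 3.0 × 10⁻⁴ → stable
  141–151 m: −αΔT+βΔS = −(1.8 × 10⁻⁴)(-1.7)+(7.9 × 10⁻⁴)(-0.21) = 1.4 × 10⁻⁴ → stable
  151–238 m: −αΔT+βΔS = −(1.8 × 10⁻⁴)(-5.4)+(7.9 × 10⁻⁴)(-0.42) = 6.4 × 10⁻⁴ → stable
The 87–101 m interval has Δρ < 0: lighter water underlies denser water.

87–101 m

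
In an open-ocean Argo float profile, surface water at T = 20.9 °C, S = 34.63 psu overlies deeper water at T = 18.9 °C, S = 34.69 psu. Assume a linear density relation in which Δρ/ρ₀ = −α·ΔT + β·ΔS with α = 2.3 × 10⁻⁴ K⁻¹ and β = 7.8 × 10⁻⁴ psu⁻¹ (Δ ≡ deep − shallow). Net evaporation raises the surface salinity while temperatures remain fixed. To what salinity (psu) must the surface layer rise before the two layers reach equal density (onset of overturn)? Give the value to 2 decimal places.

Neutral buoyancy requires −α(T_deep − T_surf) + β(S_deep − S_surf′) = 0.
S_surf′ = S_deep − (α/β)·ΔT = 34.69 − (2.3 × 10⁻⁴/7.8 × 10⁻⁴)·(-2.0) = 35.2797 psu.
Increase required: 35.2797 − 34.63 = 0.6497 psu.

35.28 psu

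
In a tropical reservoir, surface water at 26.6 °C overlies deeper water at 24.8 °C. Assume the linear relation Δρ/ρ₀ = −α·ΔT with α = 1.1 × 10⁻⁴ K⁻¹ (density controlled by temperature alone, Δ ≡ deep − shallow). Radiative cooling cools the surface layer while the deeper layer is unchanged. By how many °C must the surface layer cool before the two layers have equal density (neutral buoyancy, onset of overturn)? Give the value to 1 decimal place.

1.8 °C

With temperature the only control, equal density requires T_surf′ = T_deep.
T_surf′ = 24.8 °C.
Cooling required: 26.6 − 24.8 = 1.8 °C.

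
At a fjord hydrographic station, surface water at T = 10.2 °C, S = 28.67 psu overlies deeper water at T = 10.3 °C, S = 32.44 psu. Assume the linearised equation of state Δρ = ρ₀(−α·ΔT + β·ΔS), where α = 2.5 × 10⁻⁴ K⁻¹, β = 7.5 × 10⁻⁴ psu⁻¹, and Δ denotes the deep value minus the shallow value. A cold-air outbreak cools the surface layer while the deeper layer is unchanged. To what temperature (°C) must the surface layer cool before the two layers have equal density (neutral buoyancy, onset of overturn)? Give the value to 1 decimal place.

-1.0 °C

Neutral buoyancy requires Δρ = 0, i.e. −α(T_deep − T_surf′) + β(S_deep − S_surf) = 0.
T_surf′ = T_deep − (β/α)·ΔS = 10.3 − (7.5 × 10⁻⁴/2.5 × 10⁻⁴)·(+3.77) = -1.010 °C.
Cooling required: 10.2 − (-1.010) = 11.210 °C.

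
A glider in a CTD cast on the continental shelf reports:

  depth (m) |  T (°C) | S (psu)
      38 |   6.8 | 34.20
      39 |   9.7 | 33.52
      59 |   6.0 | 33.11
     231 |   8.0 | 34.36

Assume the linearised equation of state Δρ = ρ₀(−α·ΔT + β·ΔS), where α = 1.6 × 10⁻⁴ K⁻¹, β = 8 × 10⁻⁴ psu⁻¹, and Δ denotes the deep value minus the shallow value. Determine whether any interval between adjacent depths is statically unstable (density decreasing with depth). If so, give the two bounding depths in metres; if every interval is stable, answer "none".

Evaluate Δρ/ρ₀ = −αΔT + βΔS across each adjacent pair:
  38–39 m: −αΔT+βΔS = −(1.6 × 10⁻⁴)(+2.9)+(8 × 10⁻⁴)(-0.68) = -1.0 × 10⁻³ → UNSTABLE
  39–59 m: −αΔT+βΔS = −(1.6 × 10⁻⁴)(-3.7)+(8 × 10⁻⁴)(-0.41) = 2.6 × 10⁻⁴ → stable
  59–231 m: −αΔT+βΔS = −(1.6 × 10⁻⁴)(+2.0)+(8 × 10⁻⁴)(+1.25) = 6.8 × 10⁻⁴ → stable
The 38–39 m interval has Δρ < 0: lighter water underlies denser water.

38–39 m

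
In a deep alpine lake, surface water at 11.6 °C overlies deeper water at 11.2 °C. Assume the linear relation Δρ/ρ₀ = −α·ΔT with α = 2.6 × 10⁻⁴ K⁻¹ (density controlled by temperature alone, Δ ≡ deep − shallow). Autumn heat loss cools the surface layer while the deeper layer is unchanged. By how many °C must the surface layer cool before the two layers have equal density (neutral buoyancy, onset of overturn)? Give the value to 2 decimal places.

0.40 °C

With temperature the only control, equal density requires T_surf′ = T_deep.
T_surf′ = 11.2 °C.
Cooling required: 11.6 − 11.2 = 0.40 °C.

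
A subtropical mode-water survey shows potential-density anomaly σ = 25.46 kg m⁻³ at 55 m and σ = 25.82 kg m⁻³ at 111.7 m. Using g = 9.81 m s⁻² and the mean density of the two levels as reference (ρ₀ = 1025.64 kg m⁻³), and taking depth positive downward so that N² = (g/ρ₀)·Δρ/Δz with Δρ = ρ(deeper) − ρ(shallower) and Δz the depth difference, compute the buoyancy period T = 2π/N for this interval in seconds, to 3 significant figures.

Δρ = 1025.82 − 1025.46 = 0.36 kg m⁻³ over Δz = 111.7 − 55 = 56.7 m.
N² = (9.81/1025.64) × (0.36/56.7) = 6.0729 × 10⁻⁵ s⁻².
N = √(6.0729 × 10⁻⁵) = 7.7929 × 10⁻³ rad s⁻¹, so T = 2π/N = 806.27 s ≈ 806 s.
N² > 0, so the interval is statically stable.

806 s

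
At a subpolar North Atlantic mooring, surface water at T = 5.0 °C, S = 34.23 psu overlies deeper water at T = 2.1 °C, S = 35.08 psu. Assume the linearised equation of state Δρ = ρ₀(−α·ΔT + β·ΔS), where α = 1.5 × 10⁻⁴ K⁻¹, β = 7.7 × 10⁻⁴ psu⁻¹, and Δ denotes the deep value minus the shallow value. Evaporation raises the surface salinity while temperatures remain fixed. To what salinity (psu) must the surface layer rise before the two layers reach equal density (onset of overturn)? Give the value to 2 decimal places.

35.64 psu

Neutral buoyancy requires −α(T_deep − T_surf) + β(S_deep − S_surf′) = 0.
S_surf′ = S_deep − (α/β)·ΔT = 35.08 − (1.5 × 10⁻⁴/7.7 × 10⁻⁴)·(-2.9) = 35.6449 psu.
Increase required: 35.6449 − 34.23 = 1.4149 psu.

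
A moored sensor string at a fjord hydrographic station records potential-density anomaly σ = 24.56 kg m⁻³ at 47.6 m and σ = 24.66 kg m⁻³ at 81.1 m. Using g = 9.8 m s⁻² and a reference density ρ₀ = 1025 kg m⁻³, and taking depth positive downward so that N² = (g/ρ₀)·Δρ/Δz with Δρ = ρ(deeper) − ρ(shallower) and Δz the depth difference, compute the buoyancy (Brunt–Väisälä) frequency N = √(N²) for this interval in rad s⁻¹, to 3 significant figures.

5.34 × 10⁻³ rad s⁻¹

Δρ = 1024.66 − 1024.56 = 0.10 kg m⁻³ over Δz = 81.1 − 47.6 = 33.5 m.
N² = (9.8/1025) × (0.10/33.5) = 2.8540 × 10⁻⁵ s⁻².
N = √(2.8540 × 10⁻⁵) = 5.3423 × 10⁻³ rad s⁻¹ ≈ 5.34 × 10⁻³ rad s⁻¹.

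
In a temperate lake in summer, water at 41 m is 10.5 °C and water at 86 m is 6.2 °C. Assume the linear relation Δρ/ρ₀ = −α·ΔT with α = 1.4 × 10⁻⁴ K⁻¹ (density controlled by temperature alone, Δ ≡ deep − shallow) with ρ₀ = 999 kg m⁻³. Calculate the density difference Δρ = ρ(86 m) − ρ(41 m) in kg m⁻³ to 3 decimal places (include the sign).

ΔT = -4.3 K, Δρ/ρ₀ = −αΔT = 6.02 × 10⁻⁴.
Δρ = 999 × (6.02 × 10⁻⁴) = +0.601 kg m⁻³.
Positive Δρ: denser below, stable.

+0.601 kg m⁻³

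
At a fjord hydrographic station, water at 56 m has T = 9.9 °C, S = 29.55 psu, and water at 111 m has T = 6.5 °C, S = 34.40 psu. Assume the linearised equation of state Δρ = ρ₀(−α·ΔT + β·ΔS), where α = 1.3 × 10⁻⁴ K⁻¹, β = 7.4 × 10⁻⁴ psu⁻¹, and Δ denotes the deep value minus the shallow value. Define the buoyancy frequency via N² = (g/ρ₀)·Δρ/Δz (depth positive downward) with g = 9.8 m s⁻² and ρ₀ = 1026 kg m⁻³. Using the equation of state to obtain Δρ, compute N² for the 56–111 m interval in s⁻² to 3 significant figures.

ΔT = -3.4 K, ΔS = +4.85 psu (deep − shallow).
Δρ/ρ₀ = −αΔT + βΔS = 4.42 × 10⁻⁴ + 3.589 × 10⁻³ = 4.031 × 10⁻³, so Δρ ≈ 4.136 kg m⁻³.
N² = (g/ρ₀)·Δρ/Δz = g·(Δρ/ρ₀)/Δz = 9.8 × 4.031 × 10⁻³ / 55 = 7.1825 × 10⁻⁴ s⁻² ≈ 7.18 × 10⁻⁴ s⁻².

7.18 × 10⁻⁴ s⁻²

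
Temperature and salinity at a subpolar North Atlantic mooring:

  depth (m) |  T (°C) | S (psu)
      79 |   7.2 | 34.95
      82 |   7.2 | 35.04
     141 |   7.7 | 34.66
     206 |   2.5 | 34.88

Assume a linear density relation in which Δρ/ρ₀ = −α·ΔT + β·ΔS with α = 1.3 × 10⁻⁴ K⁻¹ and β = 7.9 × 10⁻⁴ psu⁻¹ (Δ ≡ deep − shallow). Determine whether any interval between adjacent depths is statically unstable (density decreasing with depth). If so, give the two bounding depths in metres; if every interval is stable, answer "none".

82–141 m

Evaluate Δρ/ρ₀ = −αΔT + βΔS across each adjacent pair:
  79–82 m: −αΔT+βΔS = −(1.3 × 10⁻⁴)(+0.0)+(7.9 × 10⁻⁴)(+0.09) = 7.1 × 10⁻⁵ → stable
  82–141 m: −αΔT+βΔS = −(1.3 × 10⁻⁴)(+0.5)+(7.9 × 10⁻⁴)(-0.38) = -3.7 × 10⁻⁴ → UNSTABLE
  141–206 m: −αΔT+βΔS = −(1.3 × 10⁻⁴)(-5.2)+(7.9 × 10⁻⁴)(+0.22) = 8.5 × 10⁻⁴ → stable
The 82–141 m interval has Δρ < 0: lighter water underlies denser water.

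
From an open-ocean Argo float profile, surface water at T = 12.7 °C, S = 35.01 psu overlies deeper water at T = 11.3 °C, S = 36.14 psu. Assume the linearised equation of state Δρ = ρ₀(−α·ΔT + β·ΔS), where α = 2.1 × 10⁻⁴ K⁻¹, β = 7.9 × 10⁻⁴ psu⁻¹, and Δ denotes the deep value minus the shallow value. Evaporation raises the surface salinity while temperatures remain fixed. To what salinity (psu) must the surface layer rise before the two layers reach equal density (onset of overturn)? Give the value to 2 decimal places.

36.51 psu

Neutral buoyancy requires −α(T_deep − T_surf) + β(S_deep − S_surf′) = 0.
S_surf′ = S_deep − (α/β)·ΔT = 36.14 − (2.1 × 10⁻⁴/7.9 × 10⁻⁴)·(-1.4) = 36.5122 psu.
Increase required: 36.5122 − 35.01 = 1.5022 psu.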